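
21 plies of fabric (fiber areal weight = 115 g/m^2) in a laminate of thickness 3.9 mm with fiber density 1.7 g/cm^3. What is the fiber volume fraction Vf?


Vf = n * FAW / (rho_f * h * 1000) = 21 * 115 / (1.7 * 3.9 * 1000) = 0.3643

0.3643


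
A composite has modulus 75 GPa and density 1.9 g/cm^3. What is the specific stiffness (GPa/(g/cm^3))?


Specific stiffness = E/rho = 75/1.9 = 39.5 GPa/(g/cm^3)

39.5 GPa/(g/cm^3)


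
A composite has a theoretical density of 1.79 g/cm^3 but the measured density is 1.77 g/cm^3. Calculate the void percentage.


Void% = (rho_theo - rho_actual)/rho_theo * 100 = (1.79 - 1.77)/1.79 * 100 = 1.12%

1.12%


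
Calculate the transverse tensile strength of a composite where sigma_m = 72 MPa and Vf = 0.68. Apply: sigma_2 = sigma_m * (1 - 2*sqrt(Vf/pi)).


factor = 1 - 2*sqrt(0.68/pi) = 0.0695
sigma_2 = 72 * 0.0695 = 5.01 MPa

5.01 MPa


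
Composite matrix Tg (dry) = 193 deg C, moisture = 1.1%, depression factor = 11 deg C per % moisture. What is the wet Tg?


Tg_wet = Tg_dry - k*moisture = 193 - 11*1.1 = 180.9 deg C

180.9 deg C


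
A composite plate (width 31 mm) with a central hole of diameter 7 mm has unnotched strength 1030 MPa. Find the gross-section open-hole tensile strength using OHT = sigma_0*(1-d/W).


OHT = sigma_0*(1-d/W) = 1030*(1-7/31) = 797.4 MPa

797.4 MPa


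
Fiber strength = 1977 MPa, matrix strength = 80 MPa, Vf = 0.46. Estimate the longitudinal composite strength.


sigma_1 = sigma_f*Vf + sigma_m*(1-Vf) = 1977*0.46 + 80*0.54 = 952.6 MPa

952.6 MPa


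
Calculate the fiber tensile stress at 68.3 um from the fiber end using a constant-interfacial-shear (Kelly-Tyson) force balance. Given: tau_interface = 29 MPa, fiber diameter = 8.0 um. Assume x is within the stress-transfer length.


Force balance: sigma_f * (pi*d^2/4) = tau * (pi*d) * x  ->  sigma_f = 4 * tau * x / d
sigma_f = 4 * 29 * 68.3 / 8.0 = 990.4 MPa

990.4 MPa


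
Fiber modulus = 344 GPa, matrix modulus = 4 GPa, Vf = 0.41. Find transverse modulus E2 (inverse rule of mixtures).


1/E2 = Vf/Ef + (1-Vf)/Em = 0.41/344 + 0.59/4
E2 = 6.73 GPa

6.73 GPa


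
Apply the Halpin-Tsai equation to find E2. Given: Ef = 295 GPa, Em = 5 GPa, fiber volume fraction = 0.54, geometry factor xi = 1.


eta = (Ef/Em - 1)/(Ef/Em + xi) = (59.0 - 1)/(59.0 + 1) = 0.9667
E2 = Em*(1+xi*eta*Vf)/(1-eta*Vf) = 15.92 GPa

15.92 GPa


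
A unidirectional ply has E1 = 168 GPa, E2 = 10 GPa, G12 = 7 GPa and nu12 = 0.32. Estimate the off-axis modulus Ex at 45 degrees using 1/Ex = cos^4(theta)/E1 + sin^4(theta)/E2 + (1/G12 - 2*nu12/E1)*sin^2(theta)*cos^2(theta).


cos^4(45) = 0.25, sin^4(45) = 0.25, sin^2(45)*cos^2(45) = 0.25
1/G12 - 2*nu12/E1 = 1/7 - 2*0.32/168 = 0.139048 GPa^-1
1/Ex = 0.25/168 + 0.25/10 + 0.139048*0.25 = 0.06125 GPa^-1
Ex = 16.33 GPa

16.33 GPa


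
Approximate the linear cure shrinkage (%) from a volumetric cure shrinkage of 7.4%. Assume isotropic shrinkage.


Linear shrinkage ≈ vol_shrink/3 = 7.4/3 = 2.467%

2.467%


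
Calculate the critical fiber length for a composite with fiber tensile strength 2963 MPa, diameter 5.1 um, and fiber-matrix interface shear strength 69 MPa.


Lc = sigma_f * d / (2 * tau_i) = 2963 * 5.1 / (2 * 69) = 109.5 um

109.5 um


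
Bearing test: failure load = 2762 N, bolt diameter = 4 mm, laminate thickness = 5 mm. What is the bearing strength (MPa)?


sigma_br = F/(d*h) = 2762/(4*5) = 138.1 MPa

138.1 MPa


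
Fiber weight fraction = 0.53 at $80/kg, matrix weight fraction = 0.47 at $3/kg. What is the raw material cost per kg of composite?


Cost = cost_f*Wf + cost_m*Wm = 80*0.53 + 3*0.47 = $43.81/kg

$43.81/kg


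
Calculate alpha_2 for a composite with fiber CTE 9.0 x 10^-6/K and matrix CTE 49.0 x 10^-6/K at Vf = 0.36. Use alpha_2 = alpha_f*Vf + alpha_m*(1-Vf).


alpha_2 = alpha_f*Vf + alpha_m*(1-Vf) = 9.0*0.36 + 49.0*0.64 = 34.6 x 10^-6/K

34.6 x 10^-6/K


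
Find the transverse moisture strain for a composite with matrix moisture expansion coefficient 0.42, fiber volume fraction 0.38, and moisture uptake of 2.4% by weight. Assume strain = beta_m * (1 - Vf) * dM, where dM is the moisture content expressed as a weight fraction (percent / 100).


dM = 2.4/100 = 0.024
strain = beta_m * (1-Vf) * dM = 0.42 * 0.62 * 0.024 = 0.0062496

0.0062496


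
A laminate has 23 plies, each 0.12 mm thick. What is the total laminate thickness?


h = n * t_ply = 23 * 0.12 = 2.76 mm

2.76 mm


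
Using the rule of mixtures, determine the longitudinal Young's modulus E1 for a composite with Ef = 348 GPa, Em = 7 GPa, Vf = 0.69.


E1 = Ef*Vf + Em*(1-Vf) = 348*0.69 + 7*0.31 = 242.29 GPa

242.29 GPa


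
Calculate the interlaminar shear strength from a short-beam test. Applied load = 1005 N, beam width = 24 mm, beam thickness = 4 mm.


ILSS = 3F/(4bh) = 3*1005/(4*24*4) = 7.85 MPa

7.85 MPa


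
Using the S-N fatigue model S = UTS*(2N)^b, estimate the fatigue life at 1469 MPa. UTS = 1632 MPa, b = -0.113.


N = 0.5 * (S/UTS)^(1/b) = 0.5 * (1469/1632)^(1/-0.113) = 1.2688 cycles

1.2688 cycles


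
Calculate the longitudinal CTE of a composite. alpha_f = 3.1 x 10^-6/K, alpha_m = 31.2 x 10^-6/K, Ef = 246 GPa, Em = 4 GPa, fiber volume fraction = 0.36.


E1 = Ef*Vf + Em*(1-Vf) = 91.12
alpha_1 = (alpha_f*Ef*Vf + alpha_m*Em*(1-Vf))/E1 = 3.89 x 10^-6/K

3.89 x 10^-6/K


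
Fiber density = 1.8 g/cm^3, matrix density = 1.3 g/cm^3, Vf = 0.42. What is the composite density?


rho_c = rho_f*Vf + rho_m*(1-Vf) = 1.8*0.42 + 1.3*0.58 = 1.51 g/cm^3

1.51 g/cm^3


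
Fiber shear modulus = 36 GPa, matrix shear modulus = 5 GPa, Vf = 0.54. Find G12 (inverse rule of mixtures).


1/G12 = Vf/Gf + (1-Vf)/Gm = 0.54/36 + 0.46/5
G12 = 9.35 GPa

9.35 GPa


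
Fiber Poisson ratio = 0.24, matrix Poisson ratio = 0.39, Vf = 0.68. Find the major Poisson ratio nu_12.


nu_12 = nu_f*Vf + nu_m*(1-Vf) = 0.24*0.68 + 0.39*0.32 = 0.288

0.288


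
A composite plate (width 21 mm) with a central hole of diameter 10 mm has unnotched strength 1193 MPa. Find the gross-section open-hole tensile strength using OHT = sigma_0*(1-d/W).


OHT = sigma_0*(1-d/W) = 1193*(1-10/21) = 624.9 MPa

624.9 MPa


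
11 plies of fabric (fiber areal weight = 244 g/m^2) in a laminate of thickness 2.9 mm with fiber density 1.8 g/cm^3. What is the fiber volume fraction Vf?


Vf = n * FAW / (rho_f * h * 1000) = 11 * 244 / (1.8 * 2.9 * 1000) = 0.5142

0.5142


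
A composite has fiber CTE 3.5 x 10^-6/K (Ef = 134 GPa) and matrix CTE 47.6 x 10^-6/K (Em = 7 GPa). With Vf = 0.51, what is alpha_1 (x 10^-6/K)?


E1 = Ef*Vf + Em*(1-Vf) = 71.77
alpha_1 = (alpha_f*Ef*Vf + alpha_m*Em*(1-Vf))/E1 = 5.61 x 10^-6/K

5.61 x 10^-6/K


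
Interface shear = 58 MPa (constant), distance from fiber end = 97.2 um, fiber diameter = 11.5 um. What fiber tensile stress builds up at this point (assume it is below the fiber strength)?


Force balance: sigma_f * (pi*d^2/4) = tau * (pi*d) * x  ->  sigma_f = 4 * tau * x / d
sigma_f = 4 * 58 * 97.2 / 11.5 = 1960.9 MPa

1960.9 MPa


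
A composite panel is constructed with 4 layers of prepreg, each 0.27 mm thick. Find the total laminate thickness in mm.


h = n * t_ply = 4 * 0.27 = 1.08 mm

1.08 mm


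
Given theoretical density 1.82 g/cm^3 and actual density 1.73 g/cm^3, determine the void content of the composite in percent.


Void% = (rho_theo - rho_actual)/rho_theo * 100 = (1.82 - 1.73)/1.82 * 100 = 4.95%

4.95%


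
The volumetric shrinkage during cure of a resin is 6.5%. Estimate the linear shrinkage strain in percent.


Linear shrinkage ≈ vol_shrink/3 = 6.5/3 = 2.167%

2.167%


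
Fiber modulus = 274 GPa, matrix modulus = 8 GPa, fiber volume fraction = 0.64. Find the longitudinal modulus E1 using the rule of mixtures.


E1 = Ef*Vf + Em*(1-Vf) = 274*0.64 + 8*0.36 = 178.24 GPa

178.24 GPa


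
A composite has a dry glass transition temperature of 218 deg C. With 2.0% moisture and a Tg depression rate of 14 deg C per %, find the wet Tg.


Tg_wet = Tg_dry - k*moisture = 218 - 14*2.0 = 190.0 deg C

190.0 deg C


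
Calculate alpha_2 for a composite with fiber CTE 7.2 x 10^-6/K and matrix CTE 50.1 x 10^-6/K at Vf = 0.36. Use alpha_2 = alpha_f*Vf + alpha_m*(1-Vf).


alpha_2 = alpha_f*Vf + alpha_m*(1-Vf) = 7.2*0.36 + 50.1*0.64 = 34.7 x 10^-6/K

34.7 x 10^-6/K


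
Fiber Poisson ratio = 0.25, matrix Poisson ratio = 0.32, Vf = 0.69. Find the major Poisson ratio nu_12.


nu_12 = nu_f*Vf + nu_m*(1-Vf) = 0.25*0.69 + 0.32*0.31 = 0.2717

0.2717


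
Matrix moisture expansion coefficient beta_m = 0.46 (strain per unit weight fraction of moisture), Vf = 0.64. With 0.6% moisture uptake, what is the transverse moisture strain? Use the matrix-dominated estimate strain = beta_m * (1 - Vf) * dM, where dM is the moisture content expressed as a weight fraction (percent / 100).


dM = 0.6/100 = 0.006
strain = beta_m * (1-Vf) * dM = 0.46 * 0.36 * 0.006 = 0.0009936

0.0009936


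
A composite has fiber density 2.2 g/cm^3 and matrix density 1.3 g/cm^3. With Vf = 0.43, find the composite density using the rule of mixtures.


rho_c = rho_f*Vf + rho_m*(1-Vf) = 2.2*0.43 + 1.3*0.57 = 1.687 g/cm^3

1.687 g/cm^3


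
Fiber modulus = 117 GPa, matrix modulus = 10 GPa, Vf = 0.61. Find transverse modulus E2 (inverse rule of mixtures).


1/E2 = Vf/Ef + (1-Vf)/Em = 0.61/117 + 0.39/10
E2 = 22.62 GPa

22.62 GPa


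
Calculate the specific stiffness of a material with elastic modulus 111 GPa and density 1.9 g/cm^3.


Specific stiffness = E/rho = 111/1.9 = 58.4 GPa/(g/cm^3)

58.4 GPa/(g/cm^3)


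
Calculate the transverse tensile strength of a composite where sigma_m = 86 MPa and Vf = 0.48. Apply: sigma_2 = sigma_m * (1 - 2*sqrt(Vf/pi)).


factor = 1 - 2*sqrt(0.48/pi) = 0.2182
sigma_2 = 86 * 0.2182 = 18.77 MPa

18.77 MPa


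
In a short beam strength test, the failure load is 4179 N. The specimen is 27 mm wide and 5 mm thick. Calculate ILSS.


ILSS = 3F/(4bh) = 3*4179/(4*27*5) = 23.22 MPa

23.22 MPa


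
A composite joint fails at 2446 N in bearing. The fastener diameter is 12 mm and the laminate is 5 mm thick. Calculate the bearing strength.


sigma_br = F/(d*h) = 2446/(12*5) = 40.8 MPa

40.8 MPa


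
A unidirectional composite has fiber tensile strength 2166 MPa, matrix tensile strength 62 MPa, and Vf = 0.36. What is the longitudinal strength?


sigma_1 = sigma_f*Vf + sigma_m*(1-Vf) = 2166*0.36 + 62*0.64 = 819.4 MPa

819.4 MPa


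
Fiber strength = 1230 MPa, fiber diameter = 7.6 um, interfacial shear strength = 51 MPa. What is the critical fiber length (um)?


Lc = sigma_f * d / (2 * tau_i) = 1230 * 7.6 / (2 * 51) = 91.6 um

91.6 um


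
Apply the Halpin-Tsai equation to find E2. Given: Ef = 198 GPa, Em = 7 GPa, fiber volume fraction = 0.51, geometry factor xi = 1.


eta = (Ef/Em - 1)/(Ef/Em + xi) = (28.2857 - 1)/(28.2857 + 1) = 0.9317
E2 = Em*(1+xi*eta*Vf)/(1-eta*Vf) = 19.68 GPa

19.68 GPa


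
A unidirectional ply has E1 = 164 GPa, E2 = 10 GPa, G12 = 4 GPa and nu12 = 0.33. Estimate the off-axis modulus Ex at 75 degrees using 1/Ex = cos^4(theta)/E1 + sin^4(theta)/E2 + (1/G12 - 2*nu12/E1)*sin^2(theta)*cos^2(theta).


cos^4(75) = 0.004487, sin^4(75) = 0.870513, sin^2(75)*cos^2(75) = 0.0625
1/G12 - 2*nu12/E1 = 1/4 - 2*0.33/164 = 0.245976 GPa^-1
1/Ex = 0.004487/164 + 0.870513/10 + 0.245976*0.0625 = 0.1024521 GPa^-1
Ex = 9.76 GPa

9.76 GPa


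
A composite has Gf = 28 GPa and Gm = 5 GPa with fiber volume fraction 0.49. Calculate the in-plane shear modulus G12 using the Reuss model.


1/G12 = Vf/Gf + (1-Vf)/Gm = 0.49/28 + 0.51/5
G12 = 8.37 GPa

8.37 GPa


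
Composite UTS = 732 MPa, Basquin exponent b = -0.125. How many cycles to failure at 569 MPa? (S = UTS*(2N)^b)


N = 0.5 * (S/UTS)^(1/b) = 0.5 * (569/732)^(1/-0.125) = 3.7511 cycles

3.7511 cycles


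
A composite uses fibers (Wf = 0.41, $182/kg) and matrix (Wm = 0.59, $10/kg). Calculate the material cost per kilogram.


Cost = cost_f*Wf + cost_m*Wm = 182*0.41 + 10*0.59 = $80.52/kg

$80.52/kg


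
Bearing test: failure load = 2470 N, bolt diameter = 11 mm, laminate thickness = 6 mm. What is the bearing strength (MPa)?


sigma_br = F/(d*h) = 2470/(11*6) = 37.4 MPa

37.4 MPa


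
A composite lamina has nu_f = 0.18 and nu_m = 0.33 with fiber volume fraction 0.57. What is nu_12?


nu_12 = nu_f*Vf + nu_m*(1-Vf) = 0.18*0.57 + 0.33*0.43 = 0.2445

0.2445


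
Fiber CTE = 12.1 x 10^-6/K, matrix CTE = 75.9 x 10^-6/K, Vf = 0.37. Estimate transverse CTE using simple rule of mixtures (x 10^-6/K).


alpha_2 = alpha_f*Vf + alpha_m*(1-Vf) = 12.1*0.37 + 75.9*0.63 = 52.3 x 10^-6/K

52.3 x 10^-6/K


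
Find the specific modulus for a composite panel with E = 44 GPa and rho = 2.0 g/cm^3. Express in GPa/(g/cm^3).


Specific stiffness = E/rho = 44/2.0 = 22.0 GPa/(g/cm^3)

22.0 GPa/(g/cm^3)


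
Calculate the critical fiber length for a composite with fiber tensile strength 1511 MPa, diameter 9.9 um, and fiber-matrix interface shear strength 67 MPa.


Lc = sigma_f * d / (2 * tau_i) = 1511 * 9.9 / (2 * 67) = 111.6 um

111.6 um


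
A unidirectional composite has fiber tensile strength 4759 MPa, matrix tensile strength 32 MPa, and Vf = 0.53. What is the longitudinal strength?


sigma_1 = sigma_f*Vf + sigma_m*(1-Vf) = 4759*0.53 + 32*0.47 = 2537.3 MPa

2537.3 MPa


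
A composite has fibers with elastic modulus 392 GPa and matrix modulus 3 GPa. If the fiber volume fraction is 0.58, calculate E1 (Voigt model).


E1 = Ef*Vf + Em*(1-Vf) = 392*0.58 + 3*0.42 = 228.62 GPa

228.62 GPa


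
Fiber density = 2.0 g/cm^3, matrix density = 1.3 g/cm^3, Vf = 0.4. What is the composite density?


rho_c = rho_f*Vf + rho_m*(1-Vf) = 2.0*0.4 + 1.3*0.6 = 1.58 g/cm^3

1.58 g/cm^3


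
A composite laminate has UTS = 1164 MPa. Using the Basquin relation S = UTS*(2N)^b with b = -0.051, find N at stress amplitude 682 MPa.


N = 0.5 * (S/UTS)^(1/b) = 0.5 * (682/1164)^(1/-0.051) = 17835.9237 cycles

17835.9237 cycles


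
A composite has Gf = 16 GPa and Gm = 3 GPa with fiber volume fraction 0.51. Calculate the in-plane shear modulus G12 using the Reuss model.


1/G12 = Vf/Gf + (1-Vf)/Gm = 0.51/16 + 0.49/3
G12 = 5.12 GPa

5.12 GPa


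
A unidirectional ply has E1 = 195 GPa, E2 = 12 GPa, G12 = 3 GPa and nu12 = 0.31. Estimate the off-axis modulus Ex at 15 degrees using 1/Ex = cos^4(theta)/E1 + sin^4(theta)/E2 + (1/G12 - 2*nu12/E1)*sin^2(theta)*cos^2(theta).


cos^4(15) = 0.870513, sin^4(15) = 0.004487, sin^2(15)*cos^2(15) = 0.0625
1/G12 - 2*nu12/E1 = 1/3 - 2*0.31/195 = 0.330154 GPa^-1
1/Ex = 0.870513/195 + 0.004487/12 + 0.330154*0.0625 = 0.0254727 GPa^-1
Ex = 39.26 GPa

39.26 GPa


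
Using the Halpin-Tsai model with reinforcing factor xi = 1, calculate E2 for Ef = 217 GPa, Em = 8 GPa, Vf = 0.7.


eta = (Ef/Em - 1)/(Ef/Em + xi) = (27.125 - 1)/(27.125 + 1) = 0.9289
E2 = Em*(1+xi*eta*Vf)/(1-eta*Vf) = 37.74 GPa

37.74 GPa


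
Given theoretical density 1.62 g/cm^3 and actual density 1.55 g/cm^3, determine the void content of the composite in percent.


Void% = (rho_theo - rho_actual)/rho_theo * 100 = (1.62 - 1.55)/1.62 * 100 = 4.32%

4.32%


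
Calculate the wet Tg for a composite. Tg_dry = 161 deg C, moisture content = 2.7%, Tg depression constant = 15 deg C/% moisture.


Tg_wet = Tg_dry - k*moisture = 161 - 15*2.7 = 120.5 deg C

120.5 deg C


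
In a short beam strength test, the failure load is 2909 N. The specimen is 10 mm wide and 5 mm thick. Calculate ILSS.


ILSS = 3F/(4bh) = 3*2909/(4*10*5) = 43.64 MPa

43.64 MPa


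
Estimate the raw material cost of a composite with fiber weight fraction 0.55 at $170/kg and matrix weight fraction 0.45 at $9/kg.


Cost = cost_f*Wf + cost_m*Wm = 170*0.55 + 9*0.45 = $97.55/kg

$97.55/kg


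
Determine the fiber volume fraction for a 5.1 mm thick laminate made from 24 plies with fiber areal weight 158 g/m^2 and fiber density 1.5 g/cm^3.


Vf = n * FAW / (rho_f * h * 1000) = 24 * 158 / (1.5 * 5.1 * 1000) = 0.4957

0.4957


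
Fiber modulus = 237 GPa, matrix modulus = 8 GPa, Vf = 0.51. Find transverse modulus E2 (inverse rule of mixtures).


1/E2 = Vf/Ef + (1-Vf)/Em = 0.51/237 + 0.49/8
E2 = 15.77 GPa

15.77 GPa


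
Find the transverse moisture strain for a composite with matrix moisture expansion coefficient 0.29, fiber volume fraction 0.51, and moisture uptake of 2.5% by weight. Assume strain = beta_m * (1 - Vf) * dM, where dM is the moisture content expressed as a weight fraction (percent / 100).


dM = 2.5/100 = 0.025
strain = beta_m * (1-Vf) * dM = 0.29 * 0.49 * 0.025 = 0.0035525

0.0035525


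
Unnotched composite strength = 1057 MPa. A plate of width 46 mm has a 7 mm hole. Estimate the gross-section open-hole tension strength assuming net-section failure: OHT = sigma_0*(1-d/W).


OHT = sigma_0*(1-d/W) = 1057*(1-7/46) = 896.2 MPa

896.2 MPa


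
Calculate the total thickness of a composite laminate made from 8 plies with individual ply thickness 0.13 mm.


h = n * t_ply = 8 * 0.13 = 1.04 mm

1.04 mm


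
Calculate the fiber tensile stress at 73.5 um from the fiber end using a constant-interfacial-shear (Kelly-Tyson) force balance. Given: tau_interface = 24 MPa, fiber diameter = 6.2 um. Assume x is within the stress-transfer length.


Force balance: sigma_f * (pi*d^2/4) = tau * (pi*d) * x  ->  sigma_f = 4 * tau * x / d
sigma_f = 4 * 24 * 73.5 / 6.2 = 1138.1 MPa

1138.1 MPa


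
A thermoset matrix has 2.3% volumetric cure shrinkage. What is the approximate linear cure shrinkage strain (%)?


Linear shrinkage ≈ vol_shrink/3 = 2.3/3 = 0.767%

0.767%


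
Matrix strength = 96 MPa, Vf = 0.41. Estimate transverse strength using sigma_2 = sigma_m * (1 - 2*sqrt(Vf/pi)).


factor = 1 - 2*sqrt(0.41/pi) = 0.2775
sigma_2 = 96 * 0.2775 = 26.64 MPa

26.64 MPa


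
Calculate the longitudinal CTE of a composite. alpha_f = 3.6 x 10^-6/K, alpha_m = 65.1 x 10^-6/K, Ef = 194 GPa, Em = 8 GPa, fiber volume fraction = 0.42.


E1 = Ef*Vf + Em*(1-Vf) = 86.12
alpha_1 = (alpha_f*Ef*Vf + alpha_m*Em*(1-Vf))/E1 = 6.91 x 10^-6/K

6.91 x 10^-6/K


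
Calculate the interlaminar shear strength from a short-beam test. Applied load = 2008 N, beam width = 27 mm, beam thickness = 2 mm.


ILSS = 3F/(4bh) = 3*2008/(4*27*2) = 27.89 MPa

27.89 MPa


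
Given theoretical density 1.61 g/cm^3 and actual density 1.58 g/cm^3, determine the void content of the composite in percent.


Void% = (rho_theo - rho_actual)/rho_theo * 100 = (1.61 - 1.58)/1.61 * 100 = 1.86%

1.86%


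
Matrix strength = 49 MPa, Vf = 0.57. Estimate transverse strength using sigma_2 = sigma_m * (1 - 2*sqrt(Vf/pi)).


factor = 1 - 2*sqrt(0.57/pi) = 0.1481
sigma_2 = 49 * 0.1481 = 7.26 MPa

7.26 MPa


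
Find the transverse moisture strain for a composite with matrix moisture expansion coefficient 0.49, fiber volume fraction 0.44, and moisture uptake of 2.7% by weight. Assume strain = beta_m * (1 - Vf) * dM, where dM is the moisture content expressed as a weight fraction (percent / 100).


dM = 2.7/100 = 0.027
strain = beta_m * (1-Vf) * dM = 0.49 * 0.56 * 0.027 = 0.0074088

0.0074088


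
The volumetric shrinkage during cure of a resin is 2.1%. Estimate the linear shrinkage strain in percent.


Linear shrinkage ≈ vol_shrink/3 = 2.1/3 = 0.7%

0.7%


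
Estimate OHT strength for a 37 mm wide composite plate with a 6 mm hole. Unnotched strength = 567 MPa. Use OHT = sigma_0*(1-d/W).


OHT = sigma_0*(1-d/W) = 567*(1-6/37) = 475.1 MPa

475.1 MPa


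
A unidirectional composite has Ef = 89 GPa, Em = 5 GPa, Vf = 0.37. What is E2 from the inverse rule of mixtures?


1/E2 = Vf/Ef + (1-Vf)/Em = 0.37/89 + 0.63/5
E2 = 7.68 GPa

7.68 GPa


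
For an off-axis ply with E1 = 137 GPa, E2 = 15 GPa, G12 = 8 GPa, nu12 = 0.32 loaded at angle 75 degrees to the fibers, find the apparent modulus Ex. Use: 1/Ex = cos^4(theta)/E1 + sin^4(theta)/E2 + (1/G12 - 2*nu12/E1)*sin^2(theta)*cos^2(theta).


cos^4(75) = 0.004487, sin^4(75) = 0.870513, sin^2(75)*cos^2(75) = 0.0625
1/G12 - 2*nu12/E1 = 1/8 - 2*0.32/137 = 0.120328 GPa^-1
1/Ex = 0.004487/137 + 0.870513/15 + 0.120328*0.0625 = 0.0655875 GPa^-1
Ex = 15.25 GPa

15.25 GPa


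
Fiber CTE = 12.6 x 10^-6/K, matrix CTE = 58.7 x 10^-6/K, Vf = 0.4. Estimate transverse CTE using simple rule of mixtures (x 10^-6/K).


alpha_2 = alpha_f*Vf + alpha_m*(1-Vf) = 12.6*0.4 + 58.7*0.6 = 40.3 x 10^-6/K

40.3 x 10^-6/K


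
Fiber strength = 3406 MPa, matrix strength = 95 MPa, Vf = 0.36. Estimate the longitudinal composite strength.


sigma_1 = sigma_f*Vf + sigma_m*(1-Vf) = 3406*0.36 + 95*0.64 = 1287.0 MPa

1287.0 MPa


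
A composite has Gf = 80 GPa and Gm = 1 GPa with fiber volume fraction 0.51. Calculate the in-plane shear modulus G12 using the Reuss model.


1/G12 = Vf/Gf + (1-Vf)/Gm = 0.51/80 + 0.49/1
G12 = 2.01 GPa

2.01 GPa


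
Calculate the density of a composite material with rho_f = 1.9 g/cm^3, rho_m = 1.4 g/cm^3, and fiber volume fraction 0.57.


rho_c = rho_f*Vf + rho_m*(1-Vf) = 1.9*0.57 + 1.4*0.43 = 1.685 g/cm^3

1.685 g/cm^3


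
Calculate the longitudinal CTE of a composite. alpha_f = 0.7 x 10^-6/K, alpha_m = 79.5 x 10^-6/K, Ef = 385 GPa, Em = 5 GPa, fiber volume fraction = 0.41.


E1 = Ef*Vf + Em*(1-Vf) = 160.8
alpha_1 = (alpha_f*Ef*Vf + alpha_m*Em*(1-Vf))/E1 = 2.15 x 10^-6/K

2.15 x 10^-6/K


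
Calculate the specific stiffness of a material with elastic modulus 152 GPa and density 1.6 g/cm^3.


Specific stiffness = E/rho = 152/1.6 = 95.0 GPa/(g/cm^3)

95.0 GPa/(g/cm^3)


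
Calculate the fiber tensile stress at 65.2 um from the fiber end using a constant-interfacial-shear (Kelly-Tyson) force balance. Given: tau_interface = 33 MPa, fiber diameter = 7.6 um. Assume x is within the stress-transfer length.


Force balance: sigma_f * (pi*d^2/4) = tau * (pi*d) * x  ->  sigma_f = 4 * tau * x / d
sigma_f = 4 * 33 * 65.2 / 7.6 = 1132.4 MPa

1132.4 MPa


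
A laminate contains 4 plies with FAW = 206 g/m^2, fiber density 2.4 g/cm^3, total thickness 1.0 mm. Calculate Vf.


Vf = n * FAW / (rho_f * h * 1000) = 4 * 206 / (2.4 * 1.0 * 1000) = 0.3433

0.3433


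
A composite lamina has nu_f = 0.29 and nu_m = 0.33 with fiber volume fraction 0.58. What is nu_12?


nu_12 = nu_f*Vf + nu_m*(1-Vf) = 0.29*0.58 + 0.33*0.42 = 0.3068

0.3068


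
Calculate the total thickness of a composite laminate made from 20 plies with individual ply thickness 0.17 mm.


h = n * t_ply = 20 * 0.17 = 3.4 mm

3.4 mm


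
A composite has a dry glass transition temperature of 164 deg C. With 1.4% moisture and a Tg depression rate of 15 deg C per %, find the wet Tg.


Tg_wet = Tg_dry - k*moisture = 164 - 15*1.4 = 143.0 deg C

143.0 deg C


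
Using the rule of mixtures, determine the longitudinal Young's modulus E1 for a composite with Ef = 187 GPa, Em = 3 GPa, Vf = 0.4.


E1 = Ef*Vf + Em*(1-Vf) = 187*0.4 + 3*0.6 = 76.6 GPa

76.6 GPa


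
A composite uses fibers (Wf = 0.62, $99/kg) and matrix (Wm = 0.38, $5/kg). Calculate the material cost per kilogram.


Cost = cost_f*Wf + cost_m*Wm = 99*0.62 + 5*0.38 = $63.28/kg

$63.28/kg


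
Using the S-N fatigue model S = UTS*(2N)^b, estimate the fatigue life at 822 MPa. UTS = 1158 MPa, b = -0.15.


N = 0.5 * (S/UTS)^(1/b) = 0.5 * (822/1158)^(1/-0.15) = 4.9115 cycles

4.9115 cycles


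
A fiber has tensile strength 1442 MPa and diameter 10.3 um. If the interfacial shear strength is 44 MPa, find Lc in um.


Lc = sigma_f * d / (2 * tau_i) = 1442 * 10.3 / (2 * 44) = 168.8 um

168.8 um


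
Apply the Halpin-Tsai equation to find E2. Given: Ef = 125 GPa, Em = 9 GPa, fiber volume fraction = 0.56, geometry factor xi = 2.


eta = (Ef/Em - 1)/(Ef/Em + xi) = (13.8889 - 1)/(13.8889 + 2) = 0.8112
E2 = Em*(1+xi*eta*Vf)/(1-eta*Vf) = 31.47 GPa

31.47 GPa


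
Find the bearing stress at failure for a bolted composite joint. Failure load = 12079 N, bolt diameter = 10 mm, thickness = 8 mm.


sigma_br = F/(d*h) = 12079/(10*8) = 151.0 MPa

151.0 MPa


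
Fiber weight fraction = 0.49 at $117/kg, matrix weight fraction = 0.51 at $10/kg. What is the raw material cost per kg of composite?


Cost = cost_f*Wf + cost_m*Wm = 117*0.49 + 10*0.51 = $62.43/kg

$62.43/kg


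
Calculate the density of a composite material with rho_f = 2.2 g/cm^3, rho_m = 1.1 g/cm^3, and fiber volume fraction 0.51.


rho_c = rho_f*Vf + rho_m*(1-Vf) = 2.2*0.51 + 1.1*0.49 = 1.661 g/cm^3

1.661 g/cm^3


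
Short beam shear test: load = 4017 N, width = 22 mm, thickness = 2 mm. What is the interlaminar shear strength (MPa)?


ILSS = 3F/(4bh) = 3*4017/(4*22*2) = 68.47 MPa

68.47 MPa


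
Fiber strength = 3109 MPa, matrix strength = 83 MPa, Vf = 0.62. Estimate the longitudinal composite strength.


sigma_1 = sigma_f*Vf + sigma_m*(1-Vf) = 3109*0.62 + 83*0.38 = 1959.1 MPa

1959.1 MPa


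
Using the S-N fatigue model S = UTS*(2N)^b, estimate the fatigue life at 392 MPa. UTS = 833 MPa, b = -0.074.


N = 0.5 * (S/UTS)^(1/b) = 0.5 * (392/833)^(1/-0.074) = 13265.9815 cycles

13265.9815 cycles


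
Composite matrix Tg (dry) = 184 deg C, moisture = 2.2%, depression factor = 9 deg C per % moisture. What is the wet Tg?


Tg_wet = Tg_dry - k*moisture = 184 - 9*2.2 = 164.2 deg C

164.2 deg C


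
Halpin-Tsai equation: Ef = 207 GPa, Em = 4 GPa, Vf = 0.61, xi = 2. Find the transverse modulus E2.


eta = (Ef/Em - 1)/(Ef/Em + xi) = (51.75 - 1)/(51.75 + 2) = 0.9442
E2 = Em*(1+xi*eta*Vf)/(1-eta*Vf) = 20.3 GPa

20.3 GPa


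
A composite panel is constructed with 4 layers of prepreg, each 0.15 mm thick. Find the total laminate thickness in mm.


h = n * t_ply = 4 * 0.15 = 0.6 mm

0.6 mm


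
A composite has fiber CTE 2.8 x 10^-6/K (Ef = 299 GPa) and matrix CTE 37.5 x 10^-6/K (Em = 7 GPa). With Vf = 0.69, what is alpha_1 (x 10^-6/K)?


E1 = Ef*Vf + Em*(1-Vf) = 208.48
alpha_1 = (alpha_f*Ef*Vf + alpha_m*Em*(1-Vf))/E1 = 3.16 x 10^-6/K

3.16 x 10^-6/K


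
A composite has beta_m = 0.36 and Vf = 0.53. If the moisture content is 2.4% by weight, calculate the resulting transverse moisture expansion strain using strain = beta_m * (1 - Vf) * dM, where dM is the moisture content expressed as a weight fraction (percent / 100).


dM = 2.4/100 = 0.024
strain = beta_m * (1-Vf) * dM = 0.36 * 0.47 * 0.024 = 0.0040608

0.0040608


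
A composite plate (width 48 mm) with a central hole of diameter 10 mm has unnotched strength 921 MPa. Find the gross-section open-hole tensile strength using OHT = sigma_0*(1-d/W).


OHT = sigma_0*(1-d/W) = 921*(1-10/48) = 729.1 MPa

729.1 MPa


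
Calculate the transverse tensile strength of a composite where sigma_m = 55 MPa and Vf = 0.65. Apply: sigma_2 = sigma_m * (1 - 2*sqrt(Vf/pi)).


factor = 1 - 2*sqrt(0.65/pi) = 0.0903
sigma_2 = 55 * 0.0903 = 4.96 MPa

4.96 MPa


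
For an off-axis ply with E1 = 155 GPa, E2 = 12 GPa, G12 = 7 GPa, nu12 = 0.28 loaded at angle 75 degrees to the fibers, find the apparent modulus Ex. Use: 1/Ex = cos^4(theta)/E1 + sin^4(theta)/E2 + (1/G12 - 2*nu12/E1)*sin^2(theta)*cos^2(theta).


cos^4(75) = 0.004487, sin^4(75) = 0.870513, sin^2(75)*cos^2(75) = 0.0625
1/G12 - 2*nu12/E1 = 1/7 - 2*0.28/155 = 0.139244 GPa^-1
1/Ex = 0.004487/155 + 0.870513/12 + 0.139244*0.0625 = 0.0812744 GPa^-1
Ex = 12.3 GPa

12.3 GPa


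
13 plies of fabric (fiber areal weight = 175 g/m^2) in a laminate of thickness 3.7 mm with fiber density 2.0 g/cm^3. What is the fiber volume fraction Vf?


Vf = n * FAW / (rho_f * h * 1000) = 13 * 175 / (2.0 * 3.7 * 1000) = 0.3074

0.3074


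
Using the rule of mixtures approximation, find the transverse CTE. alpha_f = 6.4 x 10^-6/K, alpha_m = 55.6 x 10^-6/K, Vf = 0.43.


alpha_2 = alpha_f*Vf + alpha_m*(1-Vf) = 6.4*0.43 + 55.6*0.57 = 34.4 x 10^-6/K

34.4 x 10^-6/K


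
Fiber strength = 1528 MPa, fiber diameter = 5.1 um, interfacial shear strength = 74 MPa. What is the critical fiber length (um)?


Lc = sigma_f * d / (2 * tau_i) = 1528 * 5.1 / (2 * 74) = 52.7 um

52.7 um


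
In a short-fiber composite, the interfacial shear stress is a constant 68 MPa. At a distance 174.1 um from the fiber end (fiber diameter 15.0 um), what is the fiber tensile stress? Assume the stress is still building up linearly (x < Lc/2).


Force balance: sigma_f * (pi*d^2/4) = tau * (pi*d) * x  ->  sigma_f = 4 * tau * x / d
sigma_f = 4 * 68 * 174.1 / 15.0 = 3157.0 MPa

3157.0 MPa


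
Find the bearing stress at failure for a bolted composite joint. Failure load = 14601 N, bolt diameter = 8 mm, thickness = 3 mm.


sigma_br = F/(d*h) = 14601/(8*3) = 608.4 MPa

608.4 MPa


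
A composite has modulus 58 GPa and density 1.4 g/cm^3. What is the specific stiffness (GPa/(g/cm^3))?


Specific stiffness = E/rho = 58/1.4 = 41.4 GPa/(g/cm^3)

41.4 GPa/(g/cm^3)


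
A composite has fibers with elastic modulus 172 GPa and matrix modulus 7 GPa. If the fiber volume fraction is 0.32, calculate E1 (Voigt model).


E1 = Ef*Vf + Em*(1-Vf) = 172*0.32 + 7*0.68 = 59.8 GPa

59.8 GPa


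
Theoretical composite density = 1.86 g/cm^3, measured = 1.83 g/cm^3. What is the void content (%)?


Void% = (rho_theo - rho_actual)/rho_theo * 100 = (1.86 - 1.83)/1.86 * 100 = 1.61%

1.61%


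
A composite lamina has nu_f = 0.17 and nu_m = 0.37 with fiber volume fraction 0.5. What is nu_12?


nu_12 = nu_f*Vf + nu_m*(1-Vf) = 0.17*0.5 + 0.37*0.5 = 0.27

0.27


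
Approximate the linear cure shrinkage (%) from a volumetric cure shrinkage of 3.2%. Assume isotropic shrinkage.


Linear shrinkage ≈ vol_shrink/3 = 3.2/3 = 1.067%

1.067%


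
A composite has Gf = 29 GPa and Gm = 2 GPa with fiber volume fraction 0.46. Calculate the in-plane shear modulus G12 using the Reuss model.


1/G12 = Vf/Gf + (1-Vf)/Gm = 0.46/29 + 0.54/2
G12 = 3.5 GPa

3.5 GPa


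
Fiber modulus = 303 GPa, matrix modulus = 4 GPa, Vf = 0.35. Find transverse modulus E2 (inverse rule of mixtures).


1/E2 = Vf/Ef + (1-Vf)/Em = 0.35/303 + 0.65/4
E2 = 6.11 GPa

6.11 GPa


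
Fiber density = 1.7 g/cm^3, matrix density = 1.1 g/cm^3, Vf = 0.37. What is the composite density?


rho_c = rho_f*Vf + rho_m*(1-Vf) = 1.7*0.37 + 1.1*0.63 = 1.322 g/cm^3

1.322 g/cm^3


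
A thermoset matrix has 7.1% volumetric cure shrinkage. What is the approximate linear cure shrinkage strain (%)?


Linear shrinkage ≈ vol_shrink/3 = 7.1/3 = 2.367%

2.367%


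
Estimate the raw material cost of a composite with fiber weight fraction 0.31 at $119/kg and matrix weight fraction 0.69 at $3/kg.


Cost = cost_f*Wf + cost_m*Wm = 119*0.31 + 3*0.69 = $38.96/kg

$38.96/kg


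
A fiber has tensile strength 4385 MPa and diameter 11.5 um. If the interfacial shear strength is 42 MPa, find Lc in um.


Lc = sigma_f * d / (2 * tau_i) = 4385 * 11.5 / (2 * 42) = 600.3 um

600.3 um


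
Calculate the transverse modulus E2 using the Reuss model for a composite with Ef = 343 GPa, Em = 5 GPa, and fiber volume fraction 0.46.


1/E2 = Vf/Ef + (1-Vf)/Em = 0.46/343 + 0.54/5
E2 = 9.15 GPa

9.15 GPa


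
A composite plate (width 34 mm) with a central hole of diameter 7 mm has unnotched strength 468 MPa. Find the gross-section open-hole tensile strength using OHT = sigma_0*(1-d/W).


OHT = sigma_0*(1-d/W) = 468*(1-7/34) = 371.6 MPa

371.6 MPa


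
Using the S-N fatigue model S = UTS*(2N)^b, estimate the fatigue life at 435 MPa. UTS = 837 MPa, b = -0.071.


N = 0.5 * (S/UTS)^(1/b) = 0.5 * (435/837)^(1/-0.071) = 5038.4480 cycles

5038.4480 cycles


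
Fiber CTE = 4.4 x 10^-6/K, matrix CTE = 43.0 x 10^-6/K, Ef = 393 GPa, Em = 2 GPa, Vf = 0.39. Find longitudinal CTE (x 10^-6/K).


E1 = Ef*Vf + Em*(1-Vf) = 154.49
alpha_1 = (alpha_f*Ef*Vf + alpha_m*Em*(1-Vf))/E1 = 4.7 x 10^-6/K

4.7 x 10^-6/K


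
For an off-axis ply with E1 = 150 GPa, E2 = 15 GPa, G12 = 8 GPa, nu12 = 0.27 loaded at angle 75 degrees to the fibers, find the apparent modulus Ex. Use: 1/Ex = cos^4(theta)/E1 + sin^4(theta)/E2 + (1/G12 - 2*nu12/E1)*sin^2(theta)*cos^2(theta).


cos^4(75) = 0.004487, sin^4(75) = 0.870513, sin^2(75)*cos^2(75) = 0.0625
1/G12 - 2*nu12/E1 = 1/8 - 2*0.27/150 = 0.1214 GPa^-1
1/Ex = 0.004487/150 + 0.870513/15 + 0.1214*0.0625 = 0.0656516 GPa^-1
Ex = 15.23 GPa

15.23 GPa


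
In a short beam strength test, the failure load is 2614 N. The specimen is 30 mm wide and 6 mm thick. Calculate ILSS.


ILSS = 3F/(4bh) = 3*2614/(4*30*6) = 10.89 MPa

10.89 MPa


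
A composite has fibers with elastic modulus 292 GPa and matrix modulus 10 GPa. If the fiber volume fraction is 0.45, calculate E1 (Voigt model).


E1 = Ef*Vf + Em*(1-Vf) = 292*0.45 + 10*0.55 = 136.9 GPa

136.9 GPa


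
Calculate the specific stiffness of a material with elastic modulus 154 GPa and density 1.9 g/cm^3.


Specific stiffness = E/rho = 154/1.9 = 81.1 GPa/(g/cm^3)

81.1 GPa/(g/cm^3)


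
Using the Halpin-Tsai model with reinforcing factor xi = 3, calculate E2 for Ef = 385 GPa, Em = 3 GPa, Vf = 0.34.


eta = (Ef/Em - 1)/(Ef/Em + xi) = (128.3333 - 1)/(128.3333 + 3) = 0.9695
E2 = Em*(1+xi*eta*Vf)/(1-eta*Vf) = 8.9 GPa

8.9 GPa


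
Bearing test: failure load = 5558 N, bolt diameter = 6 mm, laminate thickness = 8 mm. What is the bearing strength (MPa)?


sigma_br = F/(d*h) = 5558/(6*8) = 115.8 MPa

115.8 MPa


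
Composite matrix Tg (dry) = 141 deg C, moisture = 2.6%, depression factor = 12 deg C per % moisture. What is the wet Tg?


Tg_wet = Tg_dry - k*moisture = 141 - 12*2.6 = 109.8 deg C

109.8 deg C


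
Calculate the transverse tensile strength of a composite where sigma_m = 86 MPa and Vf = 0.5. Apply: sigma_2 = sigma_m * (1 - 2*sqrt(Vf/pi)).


factor = 1 - 2*sqrt(0.5/pi) = 0.2021
sigma_2 = 86 * 0.2021 = 17.38 MPa

17.38 MPa


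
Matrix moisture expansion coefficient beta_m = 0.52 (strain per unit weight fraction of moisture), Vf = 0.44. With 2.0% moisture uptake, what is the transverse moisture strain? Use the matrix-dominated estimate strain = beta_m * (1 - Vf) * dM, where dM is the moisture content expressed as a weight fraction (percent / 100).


dM = 2.0/100 = 0.02
strain = beta_m * (1-Vf) * dM = 0.52 * 0.56 * 0.02 = 0.005824

0.005824


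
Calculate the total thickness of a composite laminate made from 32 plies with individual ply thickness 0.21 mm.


h = n * t_ply = 32 * 0.21 = 6.72 mm

6.72 mm


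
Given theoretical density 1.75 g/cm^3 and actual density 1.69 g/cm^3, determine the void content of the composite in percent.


Void% = (rho_theo - rho_actual)/rho_theo * 100 = (1.75 - 1.69)/1.75 * 100 = 3.43%

3.43%


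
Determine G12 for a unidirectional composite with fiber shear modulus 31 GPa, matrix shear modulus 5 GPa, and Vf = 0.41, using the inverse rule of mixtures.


1/G12 = Vf/Gf + (1-Vf)/Gm = 0.41/31 + 0.59/5
G12 = 7.62 GPa

7.62 GPa


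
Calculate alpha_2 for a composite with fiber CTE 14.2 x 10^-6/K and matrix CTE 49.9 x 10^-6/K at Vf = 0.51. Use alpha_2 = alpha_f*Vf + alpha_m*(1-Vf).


alpha_2 = alpha_f*Vf + alpha_m*(1-Vf) = 14.2*0.51 + 49.9*0.49 = 31.7 x 10^-6/K

31.7 x 10^-6/K


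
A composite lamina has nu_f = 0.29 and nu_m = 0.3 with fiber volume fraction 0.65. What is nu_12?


nu_12 = nu_f*Vf + nu_m*(1-Vf) = 0.29*0.65 + 0.3*0.35 = 0.2935

0.2935


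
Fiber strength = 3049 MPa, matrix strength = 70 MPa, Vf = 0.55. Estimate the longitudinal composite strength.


sigma_1 = sigma_f*Vf + sigma_m*(1-Vf) = 3049*0.55 + 70*0.45 = 1708.5 MPa

1708.5 MPa


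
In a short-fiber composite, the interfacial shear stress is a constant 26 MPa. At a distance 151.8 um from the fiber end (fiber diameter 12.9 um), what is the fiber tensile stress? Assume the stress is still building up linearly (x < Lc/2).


Force balance: sigma_f * (pi*d^2/4) = tau * (pi*d) * x  ->  sigma_f = 4 * tau * x / d
sigma_f = 4 * 26 * 151.8 / 12.9 = 1223.8 MPa

1223.8 MPa


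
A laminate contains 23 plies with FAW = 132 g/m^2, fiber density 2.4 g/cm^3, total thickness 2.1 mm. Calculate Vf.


Vf = n * FAW / (rho_f * h * 1000) = 23 * 132 / (2.4 * 2.1 * 1000) = 0.6024

0.6024


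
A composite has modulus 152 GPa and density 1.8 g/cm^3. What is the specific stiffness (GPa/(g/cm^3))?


Specific stiffness = E/rho = 152/1.8 = 84.4 GPa/(g/cm^3)

84.4 GPa/(g/cm^3)


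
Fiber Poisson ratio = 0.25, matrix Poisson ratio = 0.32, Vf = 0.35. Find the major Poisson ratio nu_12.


nu_12 = nu_f*Vf + nu_m*(1-Vf) = 0.25*0.35 + 0.32*0.65 = 0.2955

0.2955


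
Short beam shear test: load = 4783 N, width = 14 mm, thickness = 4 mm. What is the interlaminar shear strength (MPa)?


ILSS = 3F/(4bh) = 3*4783/(4*14*4) = 64.06 MPa

64.06 MPa


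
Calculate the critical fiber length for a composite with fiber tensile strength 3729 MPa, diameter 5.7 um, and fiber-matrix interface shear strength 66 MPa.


Lc = sigma_f * d / (2 * tau_i) = 3729 * 5.7 / (2 * 66) = 161.0 um

161.0 um


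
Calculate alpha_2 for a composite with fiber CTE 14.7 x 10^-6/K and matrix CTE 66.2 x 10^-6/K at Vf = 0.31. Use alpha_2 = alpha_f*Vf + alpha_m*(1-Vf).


alpha_2 = alpha_f*Vf + alpha_m*(1-Vf) = 14.7*0.31 + 66.2*0.69 = 50.2 x 10^-6/K

50.2 x 10^-6/K


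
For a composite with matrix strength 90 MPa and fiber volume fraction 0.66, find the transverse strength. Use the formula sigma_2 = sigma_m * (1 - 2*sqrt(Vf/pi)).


factor = 1 - 2*sqrt(0.66/pi) = 0.0833
sigma_2 = 90 * 0.0833 = 7.5 MPa

7.5 MPa


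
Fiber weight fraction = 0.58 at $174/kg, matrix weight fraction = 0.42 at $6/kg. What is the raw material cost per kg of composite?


Cost = cost_f*Wf + cost_m*Wm = 174*0.58 + 6*0.42 = $103.44/kg

$103.44/kg


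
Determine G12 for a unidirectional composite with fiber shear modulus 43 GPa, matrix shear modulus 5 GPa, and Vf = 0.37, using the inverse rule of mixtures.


1/G12 = Vf/Gf + (1-Vf)/Gm = 0.37/43 + 0.63/5
G12 = 7.43 GPa

7.43 GPa


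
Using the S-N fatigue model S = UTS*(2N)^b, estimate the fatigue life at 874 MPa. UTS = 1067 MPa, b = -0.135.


N = 0.5 * (S/UTS)^(1/b) = 0.5 * (874/1067)^(1/-0.135) = 2.1920 cycles

2.1920 cycles


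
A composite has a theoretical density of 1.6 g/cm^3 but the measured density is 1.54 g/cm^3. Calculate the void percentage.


Void% = (rho_theo - rho_actual)/rho_theo * 100 = (1.6 - 1.54)/1.6 * 100 = 3.75%

3.75%


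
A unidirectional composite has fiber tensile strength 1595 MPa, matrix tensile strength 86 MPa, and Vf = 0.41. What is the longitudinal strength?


sigma_1 = sigma_f*Vf + sigma_m*(1-Vf) = 1595*0.41 + 86*0.59 = 704.7 MPa

704.7 MPa


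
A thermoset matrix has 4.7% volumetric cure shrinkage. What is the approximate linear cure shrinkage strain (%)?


Linear shrinkage ≈ vol_shrink/3 = 4.7/3 = 1.567%

1.567%


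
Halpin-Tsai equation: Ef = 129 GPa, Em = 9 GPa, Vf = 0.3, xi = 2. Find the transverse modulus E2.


eta = (Ef/Em - 1)/(Ef/Em + xi) = (14.3333 - 1)/(14.3333 + 2) = 0.8163
E2 = Em*(1+xi*eta*Vf)/(1-eta*Vf) = 17.76 GPa

17.76 GPa


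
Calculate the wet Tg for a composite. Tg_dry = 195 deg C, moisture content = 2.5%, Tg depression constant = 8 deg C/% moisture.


Tg_wet = Tg_dry - k*moisture = 195 - 8*2.5 = 175.0 deg C

175.0 deg C


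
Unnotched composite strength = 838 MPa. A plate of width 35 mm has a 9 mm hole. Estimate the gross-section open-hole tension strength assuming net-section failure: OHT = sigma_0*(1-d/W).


OHT = sigma_0*(1-d/W) = 838*(1-9/35) = 622.5 MPa

622.5 MPa


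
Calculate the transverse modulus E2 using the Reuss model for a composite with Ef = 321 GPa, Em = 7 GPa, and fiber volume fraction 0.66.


1/E2 = Vf/Ef + (1-Vf)/Em = 0.66/321 + 0.34/7
E2 = 19.75 GPa

19.75 GPa


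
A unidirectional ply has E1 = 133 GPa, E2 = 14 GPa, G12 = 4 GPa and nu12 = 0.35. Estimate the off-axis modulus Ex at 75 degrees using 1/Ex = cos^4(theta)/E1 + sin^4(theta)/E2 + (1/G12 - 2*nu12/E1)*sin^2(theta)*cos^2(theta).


cos^4(75) = 0.004487, sin^4(75) = 0.870513, sin^2(75)*cos^2(75) = 0.0625
1/G12 - 2*nu12/E1 = 1/4 - 2*0.35/133 = 0.244737 GPa^-1
1/Ex = 0.004487/133 + 0.870513/14 + 0.244737*0.0625 = 0.0775093 GPa^-1
Ex = 12.9 GPa

12.9 GPa
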